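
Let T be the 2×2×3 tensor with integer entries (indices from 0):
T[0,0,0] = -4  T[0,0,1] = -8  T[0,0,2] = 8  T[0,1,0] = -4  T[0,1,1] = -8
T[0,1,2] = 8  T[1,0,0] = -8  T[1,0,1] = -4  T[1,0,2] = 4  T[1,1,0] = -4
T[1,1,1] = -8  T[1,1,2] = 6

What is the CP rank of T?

Lower bound: the mode-3 unfolding of T (rows indexed by k, columns by (i,j) = (0,0), (0,1), (1,0), (1,1)) is [[-4, -4, -8, -4], [-8, -8, -4, -8], [8, 8, 4, 6]].
There the 3×3 minor on rows k ∈ {0, 1, 2}, columns (i,j) ∈ {(0,0), (1,0), (1,1)} is det [[-4, -8, -4], [-8, -4, -8], [8, 4, 6]] = 96 ≠ 0, so this unfolding has rank ≥ 3; CP rank is at least every unfolding rank, so rank(T) ≥ 3. (Unfolding ranks only ever bound the CP rank from below — rank(T) can be strictly larger than all of them — so the matching upper bound has to come from an explicit 3-term decomposition.)
Upper bound: T is a sum of 3 rank-1 terms, T = [0, 1] ∘ [1, 0] ∘ [-4, 4, -2] + [1, 1] ∘ [1, 1] ∘ [-4, -8, 4] + [2, 1] ∘ [1, 1] ∘ [0, 0, 2] (one valid choice — decompositions are not unique — normalised so each a, b is primitive with positive first nonzero entry; check it by expanding all entries), so rank(T) ≤ 3.
These bounds meet, so rank(T) = 3.
Check entry T[1,0,2] = 4: (1)·(1)·(-2) + (1)·(1)·(4) + (1)·(1)·(2) = 4.

3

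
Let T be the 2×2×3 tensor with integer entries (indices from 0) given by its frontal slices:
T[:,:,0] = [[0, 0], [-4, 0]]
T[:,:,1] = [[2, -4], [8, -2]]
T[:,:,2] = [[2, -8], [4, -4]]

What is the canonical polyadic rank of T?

Lower bound: the mode-3 unfolding of T (rows indexed by k, columns by (i,j) = (0,0), (0,1), (1,0), (1,1)) is [[0, 0, -4, 0], [2, -4, 8, -2], [2, -8, 4, -4]].
There the 3×3 minor on rows k ∈ {0, 1, 2}, columns (i,j) ∈ {(0,0), (0,1), (1,0)} is det [[0, 0, -4], [2, -4, 8], [2, -8, 4]] = 32 ≠ 0, so this unfolding has rank ≥ 3; CP rank is at least every unfolding rank, so rank(T) ≥ 3. (Unfolding ranks only ever bound the CP rank from below — rank(T) can be strictly larger than all of them — so the matching upper bound has to come from an explicit 3-term decomposition.)
Upper bound: T is a sum of 3 rank-1 terms, T = [0, 1] ∘ [1, 0] ∘ [-4, 4, 0] + [1, 2] ∘ [1, 0] ∘ [0, 2, 2] + [2, 1] ∘ [0, 1] ∘ [0, -2, -4] (written with every a and b primitive with positive leading entry and the scale carried by c; CP decompositions are not unique, and this one is verified by expanding entrywise), so rank(T) ≤ 3.
These bounds meet, so rank(T) = 3.
Check entry T[0,0,2] = 2: (0)·(1)·(0) + (1)·(1)·(2) + (2)·(0)·(-4) = 2.

3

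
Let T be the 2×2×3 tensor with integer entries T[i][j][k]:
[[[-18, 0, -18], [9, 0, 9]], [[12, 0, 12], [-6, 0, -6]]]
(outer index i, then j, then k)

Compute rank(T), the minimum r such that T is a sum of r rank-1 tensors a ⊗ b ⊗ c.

1

Lower bound: T ≠ 0 (e.g. T[0,0,0] = -18), so rank(T) ≥ 1.
Upper bound: if T = a ⊗ b ⊗ c then every fibre of T is a multiple of the corresponding factor, so read the factors off the fibres through the nonzero entry T[0,0,0] = -18.
The mode-1 fibre T[:,0,0] = [-18, 12] gives a = [3, -2] (primitive direction); the mode-2 fibre T[0,:,0] = [-18, 9] gives b = [2, -1]; then c[k] = T[0,0,k] / (a[0]·b[0]) = [-18, 0, -18] / 6 = [-3, 0, -3].
Expanding [3, -2] ⊗ [2, -1] ⊗ [-3, 0, -3] reproduces all 12 entries of T, so T = [3, -2] ⊗ [2, -1] ⊗ [-3, 0, -3] and rank(T) ≤ 1.
These bounds meet, so rank(T) = 1.
Check entry T[1,0,2] = 12: (-2)·(2)·(-3) = 12.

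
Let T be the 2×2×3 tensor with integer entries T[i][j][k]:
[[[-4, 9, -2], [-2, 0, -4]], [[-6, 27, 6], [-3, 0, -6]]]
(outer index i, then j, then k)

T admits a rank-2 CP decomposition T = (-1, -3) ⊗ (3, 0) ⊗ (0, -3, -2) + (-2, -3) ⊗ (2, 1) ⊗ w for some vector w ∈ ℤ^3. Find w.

w = (1, 0, 2)

Subtract the known terms from T to get the rank-1 residual R = (-2, -3) ⊗ (2, 1) ⊗ w, so R[i,j,k] = a[i]·b[j]·w[k]. Pick indices with nonzero a[0]·b[0] = (-2)·(2) = -4. Only the fibre through (0,0,·) is needed: R[0,0,:] = T[0,0,:] − Σₗ aₗ[0]bₗ[0]cₗ = [-4, 9, -2] − (-1)·(3)·(0, -3, -2) = [-4, 0, -8]. Then w[k] = R[0,0,k] / -4 for each k, giving w = [-4, 0, -8] / -4 = (1, 0, 2).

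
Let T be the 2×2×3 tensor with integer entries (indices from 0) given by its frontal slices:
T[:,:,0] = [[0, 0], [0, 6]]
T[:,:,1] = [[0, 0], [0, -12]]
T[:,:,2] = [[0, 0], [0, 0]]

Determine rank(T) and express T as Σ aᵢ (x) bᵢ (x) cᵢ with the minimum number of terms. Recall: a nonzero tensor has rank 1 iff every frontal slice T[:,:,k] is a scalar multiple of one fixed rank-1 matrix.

rank(T) = 1

Lower bound: T ≠ 0 (e.g. T[1,1,0] = 6), so rank(T) ≥ 1.
Upper bound: if T = a (x) b (x) c then every fibre of T is a multiple of the corresponding factor, so read the factors off the fibres through the nonzero entry T[1,1,0] = 6.
The mode-1 fibre T[:,1,0] = [0, 6] gives a = (0, 1) (primitive direction); the mode-2 fibre T[1,:,0] = [0, 6] gives b = (0, 1); then c[k] = T[1,1,k] / (a[1]·b[1]) = [6, -12, 0] / 1 = (6, -12, 0).
Expanding (0, 1) (x) (0, 1) (x) (6, -12, 0) reproduces all 12 entries of T, so T = (0, 1) (x) (0, 1) (x) (6, -12, 0) and rank(T) ≤ 1.
These bounds meet, so rank(T) = 1.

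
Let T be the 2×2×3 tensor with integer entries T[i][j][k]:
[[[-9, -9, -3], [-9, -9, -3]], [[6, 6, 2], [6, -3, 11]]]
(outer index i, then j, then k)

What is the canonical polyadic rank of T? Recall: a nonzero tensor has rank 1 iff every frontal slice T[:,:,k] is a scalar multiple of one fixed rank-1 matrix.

Lower bound: the mode-1 unfolding of T (rows indexed by i, columns by (j,k) = (0,0), (0,1), (0,2), (1,0), (1,1), (1,2)) is [[-9, -9, -3, -9, -9, -3], [6, 6, 2, 6, -3, 11]].
There the 2×2 minor on rows i ∈ {0, 1}, columns (j,k) ∈ {(0,0), (1,1)} is det [[-9, -9], [6, -3]] = 81 ≠ 0, so this unfolding has rank ≥ 2; CP rank is at least every unfolding rank, so rank(T) ≥ 2. (This is only a lower bound: in general the CP rank may exceed every unfolding rank, so we still need to exhibit 2 rank-1 terms summing to T.)
Upper bound — finding two terms. Write S_k = T[:,:,k] for the frontal slices: S₀ = [[-9, -9], [6, 6]], S₁ = [[-9, -9], [6, -3]], S₂ = [[-3, -3], [2, 11]].
If T = a₁ ⊗ b₁ ⊗ c₁ + a₂ ⊗ b₂ ⊗ c₂ then each S_k = c₁[k]·a₁b₁ᵀ + c₂[k]·a₂b₂ᵀ. S₀ and S₁ are linearly independent, so a₁b₁ᵀ and a₂b₂ᵀ must span the same plane of matrices: they are the rank-1 matrices of the form x·S₀ + y·S₁.
det(x·S₀ + y·S₁) is 81·xy + 81·y² = 81·(y)(x + y), vanishing at (x:y) = (1:0) and (1:-1).
M₁ = S₀ = [[-9, -9], [6, 6]] = (-3)·[3, -2][1, 1]ᵀ and M₂ = S₀ − S₁ = [[0, 0], [0, 9]] = 9·[0, 1][0, 1]ᵀ, so take a₁ = [3, -2], b₁ = [1, 1], a₂ = [0, 1], b₂ = [0, 1].
Each slice is an integer combination of E₁ = a₁b₁ᵀ and E₂ = a₂b₂ᵀ: S₀ = −3·E₁, S₁ = −3·E₁ − 9·E₂, S₂ = −E₁ + 9·E₂; reading off coefficients, c₁ = [-3, -3, -1] and c₂ = [0, -9, 9].
Hence T = [3, -2] ⊗ [1, 1] ⊗ [-3, -3, -1] + [0, 1] ⊗ [0, 1] ⊗ [0, -9, 9], so rank(T) ≤ 2.
These bounds meet, so rank(T) = 2.

2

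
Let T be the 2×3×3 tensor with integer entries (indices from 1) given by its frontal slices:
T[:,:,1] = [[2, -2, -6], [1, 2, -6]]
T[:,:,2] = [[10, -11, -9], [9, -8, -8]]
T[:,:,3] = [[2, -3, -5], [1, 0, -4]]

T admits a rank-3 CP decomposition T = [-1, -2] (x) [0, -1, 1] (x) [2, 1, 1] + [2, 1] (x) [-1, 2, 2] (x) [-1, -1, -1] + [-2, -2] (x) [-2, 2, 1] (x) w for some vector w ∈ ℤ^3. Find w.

Subtract the known terms from T to get the rank-1 residual R = [-2, -2] (x) [-2, 2, 1] (x) w, so R[i,j,k] = a[i]·b[j]·w[k]. Pick indices with nonzero a[1]·b[1] = (-2)·(-2) = 4. Only the fibre through (1,1,·) is needed: R[1,1,:] = T[1,1,:] − Σₗ aₗ[1]bₗ[1]cₗ = [2, 10, 2] − (-1)·(0)·[2, 1, 1] − (2)·(-1)·[-1, -1, -1] = [0, 8, 0]. Then w[k] = R[1,1,k] / 4 for each k, giving w = [0, 8, 0] / 4 = [0, 2, 0].

w = [0, 2, 0]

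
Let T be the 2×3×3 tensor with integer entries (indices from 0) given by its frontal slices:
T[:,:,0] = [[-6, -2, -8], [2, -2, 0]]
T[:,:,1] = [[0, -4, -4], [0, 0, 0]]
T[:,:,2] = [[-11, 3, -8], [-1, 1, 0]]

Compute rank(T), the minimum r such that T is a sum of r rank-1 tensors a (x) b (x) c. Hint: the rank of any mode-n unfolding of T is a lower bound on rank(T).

3

Lower bound: the mode-3 unfolding of T (rows indexed by k, columns by (i,j) = (0,0), (0,1), (0,2), (1,0), (1,1), (1,2)) is [[-6, -2, -8, 2, -2, 0], [0, -4, -4, 0, 0, 0], [-11, 3, -8, -1, 1, 0]].
There the 3×3 minor on rows k ∈ {0, 1, 2}, columns (i,j) ∈ {(0,0), (0,1), (1,0)} is det [[-6, -2, 2], [0, -4, 0], [-11, 3, -1]] = -112 ≠ 0, so this unfolding has rank ≥ 3; CP rank is at least every unfolding rank, so rank(T) ≥ 3. (Unfolding ranks only ever bound the CP rank from below — rank(T) can be strictly larger than all of them — so the matching upper bound has to come from an explicit 3-term decomposition.)
Upper bound: T is a sum of 3 rank-1 terms, T = [1, -1] (x) [1, -1, 0] (x) [0, 2, -1] + [1, 0] (x) [1, 0, 1] (x) [-8, -4, -8] + [1, 1] (x) [1, -1, 0] (x) [2, 2, -2] (written with every a and b primitive with positive leading entry and the scale carried by c; CP decompositions are not unique, and this one is verified by expanding entrywise), so rank(T) ≤ 3.
These bounds meet, so rank(T) = 3.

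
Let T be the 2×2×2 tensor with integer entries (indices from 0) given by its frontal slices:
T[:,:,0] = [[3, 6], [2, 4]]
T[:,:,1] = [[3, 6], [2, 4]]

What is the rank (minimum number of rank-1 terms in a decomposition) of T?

1

Lower bound: T ≠ 0 (e.g. T[0,0,0] = 3), so rank(T) ≥ 1.
Upper bound: the mode-1 fibre T[:,0,0] = [3, 2] gives a = (3, 2) (primitive direction); the mode-2 fibre T[0,:,0] = [3, 6] gives b = (1, 2); then c[k] = T[0,0,k] / (a[0]·b[0]) = [3, 3] / 3 = (1, 1).
Expanding (3, 2) ⊗ (1, 2) ⊗ (1, 1) reproduces all 8 entries of T, so T = (3, 2) ⊗ (1, 2) ⊗ (1, 1) and rank(T) ≤ 1.
These bounds meet, so rank(T) = 1.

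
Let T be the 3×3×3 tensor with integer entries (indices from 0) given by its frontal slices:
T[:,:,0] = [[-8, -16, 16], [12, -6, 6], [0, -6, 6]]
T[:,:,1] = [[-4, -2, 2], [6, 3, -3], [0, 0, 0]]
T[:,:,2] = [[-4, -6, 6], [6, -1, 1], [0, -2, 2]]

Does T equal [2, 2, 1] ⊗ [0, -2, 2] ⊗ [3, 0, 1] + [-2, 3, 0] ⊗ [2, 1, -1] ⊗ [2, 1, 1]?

Reconstruct entrywise from the claimed factors. For example, T[2,1,2] = -2 and Σₗ aₗ[2]bₗ[1]cₗ[2] = (1)·(-2)·(1) + (0)·(1)·(1) = -2; checking all 27 entries, every one matches. The claim holds.

Yes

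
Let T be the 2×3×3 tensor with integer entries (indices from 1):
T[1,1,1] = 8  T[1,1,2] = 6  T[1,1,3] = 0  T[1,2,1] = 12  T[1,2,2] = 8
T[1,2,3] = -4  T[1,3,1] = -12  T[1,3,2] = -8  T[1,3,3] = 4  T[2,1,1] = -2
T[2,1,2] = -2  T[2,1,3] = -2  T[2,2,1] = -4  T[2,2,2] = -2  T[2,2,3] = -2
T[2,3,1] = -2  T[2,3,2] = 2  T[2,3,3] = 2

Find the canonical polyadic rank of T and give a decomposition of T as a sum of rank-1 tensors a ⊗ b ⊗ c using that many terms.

Lower bound: in the mode-3 unfolding of T (rows indexed by k, columns by (i,j)) the 3×3 minor on rows k ∈ {1, 2, 3}, columns (i,j) ∈ {(1,1), (1,2), (2,2)} is det [[8, 12, -4], [6, 8, -2], [0, -4, -2]] = 48 ≠ 0, so that unfolding has rank ≥ 3 and hence rank(T) ≥ 3 (CP rank is at least every unfolding rank, though it can be larger).
Upper bound: T is a sum of 3 rank-1 terms, T = (0, 1) ⊗ (0, 1, 2) ⊗ (-2, 0, 0) + (1, 0) ⊗ (1, 2, -2) ⊗ (4, 2, -4) + (2, -1) ⊗ (1, 1, -1) ⊗ (2, 2, 2) (one valid choice — decompositions are not unique — normalised so each a, b is primitive with positive first nonzero entry; check it by expanding all entries), so rank(T) ≤ 3.
These bounds meet, so rank(T) = 3.

rank(T) = 3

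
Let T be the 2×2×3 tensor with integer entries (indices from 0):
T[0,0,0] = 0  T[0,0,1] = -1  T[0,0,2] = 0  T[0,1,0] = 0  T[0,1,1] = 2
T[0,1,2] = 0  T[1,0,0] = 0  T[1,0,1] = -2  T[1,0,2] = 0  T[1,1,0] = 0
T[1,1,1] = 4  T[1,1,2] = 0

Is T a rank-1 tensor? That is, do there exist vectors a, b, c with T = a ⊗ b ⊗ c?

Yes

If T = a ⊗ b ⊗ c then every fibre of T is a multiple of the corresponding factor, so read the factors off the fibres through the nonzero entry T[0,0,1] = -1.
The mode-1 fibre T[:,0,1] = [-1, -2] gives a = [1, 2] (primitive direction); the mode-2 fibre T[0,:,1] = [-1, 2] gives b = [1, -2]; then c[k] = T[0,0,k] / (a[0]·b[0]) = [0, -1, 0] / 1 = [0, -1, 0].
Expanding [1, 2] ⊗ [1, -2] ⊗ [0, -1, 0] reproduces all 12 entries of T, so T = [1, 2] ⊗ [1, -2] ⊗ [0, -1, 0] and rank(T) ≤ 1.
Equivalently every frontal slice T[:,:,k] is c[k] times the rank-1 matrix [1, 2] ⊗ [1, -2]. So T has rank 1 (it is nonzero).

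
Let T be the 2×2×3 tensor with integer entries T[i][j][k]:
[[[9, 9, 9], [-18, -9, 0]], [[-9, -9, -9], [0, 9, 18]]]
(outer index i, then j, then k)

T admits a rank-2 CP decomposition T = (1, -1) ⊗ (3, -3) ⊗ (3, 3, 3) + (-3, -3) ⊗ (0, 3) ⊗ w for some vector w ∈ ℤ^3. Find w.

w = (1, 0, -1)

Subtract the known terms from T to get the rank-1 residual R = (-3, -3) ⊗ (0, 3) ⊗ w, so R[i,j,k] = a[i]·b[j]·w[k]. Pick indices with nonzero a[0]·b[1] = (-3)·(3) = -9. Only the fibre through (0,1,·) is needed: R[0,1,:] = T[0,1,:] − Σₗ aₗ[0]bₗ[1]cₗ = [-18, -9, 0] − (1)·(-3)·(3, 3, 3) = [-9, 0, 9]. Then w[k] = R[0,1,k] / -9 for each k, giving w = [-9, 0, 9] / -9 = (1, 0, -1).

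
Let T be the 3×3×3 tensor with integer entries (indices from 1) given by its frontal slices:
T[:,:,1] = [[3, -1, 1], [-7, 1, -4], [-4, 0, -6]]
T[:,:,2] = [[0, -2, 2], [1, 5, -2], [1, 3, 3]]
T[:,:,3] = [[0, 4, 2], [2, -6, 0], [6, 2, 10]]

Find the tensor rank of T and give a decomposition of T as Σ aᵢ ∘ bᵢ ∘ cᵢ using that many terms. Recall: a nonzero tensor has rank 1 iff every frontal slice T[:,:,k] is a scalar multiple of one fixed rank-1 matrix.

Lower bound: in the mode-2 unfolding of T (rows indexed by j, columns by (i,k)) the 3×3 minor on rows j ∈ {1, 2, 3}, columns (i,k) ∈ {(1,1), (1,2), (1,3)} is det [[3, 0, 0], [-1, -2, 4], [1, 2, 2]] = -36 ≠ 0, so that unfolding has rank ≥ 3 and hence rank(T) ≥ 3 (CP rank is at least every unfolding rank, though it can be larger).
Upper bound: T is a sum of 3 rank-1 terms, T = [1, -2, -1] ∘ [1, -1, 1] ∘ [2, 1, -2] + [1, -2, 0] ∘ [2, 2, 1] ∘ [1, -1, 0] + [1, -1, 2] ∘ [1, 1, 2] ∘ [-1, 1, 2] (one valid choice — decompositions are not unique — normalised so each a, b is primitive with positive first nonzero entry; check it by expanding all entries), so rank(T) ≤ 3.
These bounds meet, so rank(T) = 3.

rank(T) = 3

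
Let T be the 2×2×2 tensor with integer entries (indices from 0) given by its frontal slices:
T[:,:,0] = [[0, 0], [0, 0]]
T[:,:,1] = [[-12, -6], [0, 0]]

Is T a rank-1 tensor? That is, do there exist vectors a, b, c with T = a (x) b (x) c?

If T = a (x) b (x) c then every fibre of T is a multiple of the corresponding factor, so read the factors off the fibres through the nonzero entry T[0,0,1] = -12.
The mode-1 fibre T[:,0,1] = [-12, 0] gives a = (1, 0) (primitive direction); the mode-2 fibre T[0,:,1] = [-12, -6] gives b = (2, 1); then c[k] = T[0,0,k] / (a[0]·b[0]) = [0, -12] / 2 = (0, -6).
Expanding (1, 0) (x) (2, 1) (x) (0, -6) reproduces all 8 entries of T, so T = (1, 0) (x) (2, 1) (x) (0, -6) and rank(T) ≤ 1.
Equivalently every frontal slice T[:,:,k] is c[k] times the rank-1 matrix (1, 0) (x) (2, 1). So T has rank 1 (it is nonzero).

Yes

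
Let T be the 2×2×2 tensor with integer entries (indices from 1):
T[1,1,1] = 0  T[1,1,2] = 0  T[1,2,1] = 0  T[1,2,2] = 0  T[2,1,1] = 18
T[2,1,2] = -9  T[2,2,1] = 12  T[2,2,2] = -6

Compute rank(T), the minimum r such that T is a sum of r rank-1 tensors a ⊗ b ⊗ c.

1

Lower bound: T ≠ 0 (e.g. T[2,1,1] = 18), so rank(T) ≥ 1.
Upper bound: if T = a ⊗ b ⊗ c then every fibre of T is a multiple of the corresponding factor, so read the factors off the fibres through the nonzero entry T[2,1,1] = 18.
The mode-1 fibre T[:,1,1] = [0, 18] gives a = [0, 1] (primitive direction); the mode-2 fibre T[2,:,1] = [18, 12] gives b = [3, 2]; then c[k] = T[2,1,k] / (a[2]·b[1]) = [18, -9] / 3 = [6, -3].
Expanding [0, 1] ⊗ [3, 2] ⊗ [6, -3] reproduces all 8 entries of T, so T = [0, 1] ⊗ [3, 2] ⊗ [6, -3] and rank(T) ≤ 1.
These bounds meet, so rank(T) = 1.
Check entry T[2,2,2] = -6: (1)·(2)·(-3) = -6.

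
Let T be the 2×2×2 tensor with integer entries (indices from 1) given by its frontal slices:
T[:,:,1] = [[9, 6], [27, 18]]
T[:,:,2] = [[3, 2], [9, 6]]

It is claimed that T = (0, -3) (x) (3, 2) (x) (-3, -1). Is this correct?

Reconstruct entry (1,1,1) from the claimed factors: Σₗ aₗ[1]bₗ[1]cₗ[1] = (0)·(3)·(-3) = 0, but T[1,1,1] = 9. The claim is false.

No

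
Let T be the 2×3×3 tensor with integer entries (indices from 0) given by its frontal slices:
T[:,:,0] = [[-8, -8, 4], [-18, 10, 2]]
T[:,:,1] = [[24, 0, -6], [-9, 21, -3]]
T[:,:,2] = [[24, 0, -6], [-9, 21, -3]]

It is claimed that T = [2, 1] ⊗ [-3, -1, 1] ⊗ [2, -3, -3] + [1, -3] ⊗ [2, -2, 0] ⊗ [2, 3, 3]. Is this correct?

Reconstruct entrywise from the claimed factors. For example, T[1,2,1] = -3 and Σₗ aₗ[1]bₗ[2]cₗ[1] = (1)·(1)·(-3) + (-3)·(0)·(3) = -3; checking all 18 entries, every one matches. The claim holds.

Yes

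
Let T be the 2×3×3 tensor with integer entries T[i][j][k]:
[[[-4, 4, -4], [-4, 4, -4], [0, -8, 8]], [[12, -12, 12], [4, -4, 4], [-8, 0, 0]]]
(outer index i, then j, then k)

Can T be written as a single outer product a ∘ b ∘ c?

No

The mode-2 unfolding of T (rows indexed by j, columns by (i,k) = (0,0), (0,1), (0,2), (1,0), (1,1), (1,2)) is [[-4, 4, -4, 12, -12, 12], [-4, 4, -4, 4, -4, 4], [0, -8, 8, -8, 0, 0]].
There the 3×3 minor on rows j ∈ {0, 1, 2}, columns (i,k) ∈ {(0,0), (0,1), (1,0)} is det [[-4, 4, 12], [-4, 4, 4], [0, -8, -8]] = 256 ≠ 0, so this unfolding has rank ≥ 3; CP rank is at least every unfolding rank, so rank(T) ≥ 3.
In particular rank(T) ≥ 3 > 1, so T is not rank-1.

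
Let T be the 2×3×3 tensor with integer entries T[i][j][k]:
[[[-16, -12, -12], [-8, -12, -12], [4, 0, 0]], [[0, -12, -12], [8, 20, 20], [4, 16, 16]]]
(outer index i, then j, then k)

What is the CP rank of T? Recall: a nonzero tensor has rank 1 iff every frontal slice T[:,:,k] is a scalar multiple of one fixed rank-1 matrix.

Lower bound: the mode-1 unfolding of T (rows indexed by i, columns by (j,k) = (0,0), (0,1), (0,2), (1,0), (1,1), (1,2), (2,0), (2,1), (2,2)) is [[-16, -12, -12, -8, -12, -12, 4, 0, 0], [0, -12, -12, 8, 20, 20, 4, 16, 16]].
There the 2×2 minor on rows i ∈ {0, 1}, columns (j,k) ∈ {(0,0), (0,1)} is det [[-16, -12], [0, -12]] = 192 ≠ 0, so this unfolding has rank ≥ 2; CP rank is at least every unfolding rank, so rank(T) ≥ 2. (This is only a lower bound: in general the CP rank may exceed every unfolding rank, so we still need to exhibit 2 rank-1 terms summing to T.)
Upper bound — finding two terms. Write S_k = T[:,:,k] for the frontal slices: S₀ = [[-16, -8, 4], [0, 8, 4]], S₁ = [[-12, -12, 0], [-12, 20, 16]], S₂ = [[-12, -12, 0], [-12, 20, 16]].
If T = a₁ ⊗ b₁ ⊗ c₁ + a₂ ⊗ b₂ ⊗ c₂ then each S_k = c₁[k]·a₁b₁ᵀ + c₂[k]·a₂b₂ᵀ. S₀ and S₁ are linearly independent, so a₁b₁ᵀ and a₂b₂ᵀ must span the same plane of matrices: they are the rank-1 matrices of the form x·S₀ + y·S₁.
The 2×2 minor of x·S₀ + y·S₁ on rows {0,1}, columns {0,1} is −128·x² − 512·xy − 384·y² = (-128)·(x + 3·y)(x + y), vanishing at (x:y) = (3:-1) and (1:-1).
M₁ = 3·S₀ − S₁ = [[-36, -12, 12], [12, 4, -4]] = (-4)·[3, -1][3, 1, -1]ᵀ and M₂ = S₀ − S₁ = [[-4, 4, 4], [12, -12, -12]] = (-4)·[1, -3][1, -1, -1]ᵀ, so take a₁ = [3, -1], b₁ = [3, 1, -1], a₂ = [1, -3], b₂ = [1, -1, -1].
Each slice is an integer combination of E₁ = a₁b₁ᵀ and E₂ = a₂b₂ᵀ: S₀ = −2·E₁ + 2·E₂, S₁ = −2·E₁ + 6·E₂, S₂ = −2·E₁ + 6·E₂; reading off coefficients, c₁ = [-2, -2, -2] and c₂ = [2, 6, 6].
Hence T = [3, -1] ⊗ [3, 1, -1] ⊗ [-2, -2, -2] + [1, -3] ⊗ [1, -1, -1] ⊗ [2, 6, 6], so rank(T) ≤ 2.
These bounds meet, so rank(T) = 2.

2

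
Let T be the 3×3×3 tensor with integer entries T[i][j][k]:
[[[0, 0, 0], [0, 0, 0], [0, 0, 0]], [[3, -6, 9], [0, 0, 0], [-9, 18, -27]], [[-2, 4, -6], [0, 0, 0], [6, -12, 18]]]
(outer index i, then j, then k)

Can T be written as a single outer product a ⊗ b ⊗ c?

Yes

If T = a ⊗ b ⊗ c then every fibre of T is a multiple of the corresponding factor, so read the factors off the fibres through the nonzero entry T[1,0,0] = 3.
The mode-1 fibre T[:,0,0] = [0, 3, -2] gives a = (0, 3, -2) (primitive direction); the mode-2 fibre T[1,:,0] = [3, 0, -9] gives b = (1, 0, -3); then c[k] = T[1,0,k] / (a[1]·b[0]) = [3, -6, 9] / 3 = (1, -2, 3).
Expanding (0, 3, -2) ⊗ (1, 0, -3) ⊗ (1, -2, 3) reproduces all 27 entries of T, so T = (0, 3, -2) ⊗ (1, 0, -3) ⊗ (1, -2, 3) and rank(T) ≤ 1.
Equivalently every frontal slice T[:,:,k] is c[k] times the rank-1 matrix (0, 3, -2) ⊗ (1, 0, -3). So T has rank 1 (it is nonzero).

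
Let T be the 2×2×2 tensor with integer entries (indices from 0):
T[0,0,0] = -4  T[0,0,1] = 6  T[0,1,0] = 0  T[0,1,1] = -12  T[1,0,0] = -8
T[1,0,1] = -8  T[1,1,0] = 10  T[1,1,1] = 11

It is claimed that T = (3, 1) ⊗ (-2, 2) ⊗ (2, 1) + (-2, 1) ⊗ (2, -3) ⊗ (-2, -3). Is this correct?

Reconstruct entrywise from the claimed factors. For example, T[0,1,1] = -12 and Σₗ aₗ[0]bₗ[1]cₗ[1] = (3)·(2)·(1) + (-2)·(-3)·(-3) = -12; checking all 8 entries, every one matches. The claim holds.

Yes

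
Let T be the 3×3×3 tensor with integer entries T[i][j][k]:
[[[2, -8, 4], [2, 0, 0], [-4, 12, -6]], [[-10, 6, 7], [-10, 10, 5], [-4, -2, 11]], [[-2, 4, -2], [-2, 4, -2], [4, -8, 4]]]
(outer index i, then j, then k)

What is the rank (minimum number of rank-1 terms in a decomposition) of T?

Lower bound: the mode-1 unfolding of T (rows indexed by i, columns by (j,k) = (0,0), (0,1), (0,2), (1,0), (1,1), (1,2), (2,0), (2,1), (2,2)) is [[2, -8, 4, 2, 0, 0, -4, 12, -6], [-10, 6, 7, -10, 10, 5, -4, -2, 11], [-2, 4, -2, -2, 4, -2, 4, -8, 4]].
There the 3×3 minor on rows i ∈ {0, 1, 2}, columns (j,k) ∈ {(0,0), (0,1), (0,2)} is det [[2, -8, 4], [-10, 6, 7], [-2, 4, -2]] = 80 ≠ 0, so this unfolding has rank ≥ 3; CP rank is at least every unfolding rank, so rank(T) ≥ 3. (Unfolding ranks only ever bound the CP rank from below — rank(T) can be strictly larger than all of them — so the matching upper bound has to come from an explicit 3-term decomposition.)
Upper bound: T is a sum of 3 rank-1 terms, T = [0, 1, 0] ⊗ [1, 1, 1] ⊗ [-8, 4, 8] + [1, -1, -1] ⊗ [1, 1, -2] ⊗ [2, -4, 2] + [2, 1, 0] ⊗ [1, -1, -1] ⊗ [0, -2, 1] (one valid choice — decompositions are not unique — normalised so each a, b is primitive with positive first nonzero entry; check it by expanding all entries), so rank(T) ≤ 3.
These bounds meet, so rank(T) = 3.
Check entry T[1,0,1] = 6: (1)·(1)·(4) + (-1)·(1)·(-4) + (1)·(1)·(-2) = 6.

3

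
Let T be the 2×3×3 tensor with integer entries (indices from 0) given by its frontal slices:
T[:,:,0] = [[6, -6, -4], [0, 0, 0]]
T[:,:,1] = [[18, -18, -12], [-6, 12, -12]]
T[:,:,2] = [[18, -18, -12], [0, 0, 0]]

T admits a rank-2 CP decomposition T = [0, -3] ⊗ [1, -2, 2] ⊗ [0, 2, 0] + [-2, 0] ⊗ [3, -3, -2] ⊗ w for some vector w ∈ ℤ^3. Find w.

Subtract the known terms from T to get the rank-1 residual R = [-2, 0] ⊗ [3, -3, -2] ⊗ w, so R[i,j,k] = a[i]·b[j]·w[k]. Pick indices with nonzero a[0]·b[0] = (-2)·(3) = -6. Only the fibre through (0,0,·) is needed: R[0,0,:] = T[0,0,:] − Σₗ aₗ[0]bₗ[0]cₗ = [6, 18, 18] − (0)·(1)·[0, 2, 0] = [6, 18, 18]. Then w[k] = R[0,0,k] / -6 for each k, giving w = [6, 18, 18] / -6 = [-1, -3, -3].

w = [-1, -3, -3]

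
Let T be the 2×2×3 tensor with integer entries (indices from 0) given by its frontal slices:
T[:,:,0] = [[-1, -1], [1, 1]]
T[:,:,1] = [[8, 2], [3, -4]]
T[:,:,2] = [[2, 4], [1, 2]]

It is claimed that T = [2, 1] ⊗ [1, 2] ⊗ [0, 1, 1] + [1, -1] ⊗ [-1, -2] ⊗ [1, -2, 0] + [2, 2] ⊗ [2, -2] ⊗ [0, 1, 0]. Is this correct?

No

Reconstruct entry (0,1,0) from the claimed factors: Σₗ aₗ[0]bₗ[1]cₗ[0] = (2)·(2)·(0) + (1)·(-2)·(1) + (2)·(-2)·(0) = -2, but T[0,1,0] = -1. The claim is false.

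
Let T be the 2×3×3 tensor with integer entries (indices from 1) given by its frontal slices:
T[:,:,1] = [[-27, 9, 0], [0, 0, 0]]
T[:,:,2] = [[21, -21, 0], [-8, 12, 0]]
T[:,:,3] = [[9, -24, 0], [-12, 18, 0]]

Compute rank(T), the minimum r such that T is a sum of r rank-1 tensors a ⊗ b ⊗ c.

2

Lower bound: the mode-3 unfolding of T (rows indexed by k, columns by (i,j) = (1,1), (1,2), (1,3), (2,1), (2,2), (2,3)) is [[-27, 9, 0, 0, 0, 0], [21, -21, 0, -8, 12, 0], [9, -24, 0, -12, 18, 0]].
There the 2×2 minor on rows k ∈ {1, 2}, columns (i,j) ∈ {(1,1), (1,2)} is det [[-27, 9], [21, -21]] = 378 ≠ 0, so this unfolding has rank ≥ 2; CP rank is at least every unfolding rank, so rank(T) ≥ 2. (Flattening ranks never certify an upper bound on CP rank; for that we must actually write T with 2 rank-1 terms.)
Upper bound — finding two terms. Write S_k = T[:,:,k] for the frontal slices: S₁ = [[-27, 9, 0], [0, 0, 0]], S₂ = [[21, -21, 0], [-8, 12, 0]], S₃ = [[9, -24, 0], [-12, 18, 0]].
If T = a₁ ⊗ b₁ ⊗ c₁ + a₂ ⊗ b₂ ⊗ c₂ then each S_k = c₁[k]·a₁b₁ᵀ + c₂[k]·a₂b₂ᵀ. S₁ and S₂ are linearly independent, so a₁b₁ᵀ and a₂b₂ᵀ must span the same plane of matrices: they are the rank-1 matrices of the form x·S₁ + y·S₂.
The 2×2 minor of x·S₁ + y·S₂ on rows {1,2}, columns {1,2} is −252·xy + 84·y² = (-84)·(3·x − y)(y), vanishing at (x:y) = (1:3) and (1:0).
M₁ = S₁ + 3·S₂ = [[36, -54, 0], [-24, 36, 0]] = 6·(3, -2)(2, -3, 0)ᵀ and M₂ = S₁ = [[-27, 9, 0], [0, 0, 0]] = (-9)·(1, 0)(3, -1, 0)ᵀ, so take a₁ = (3, -2), b₁ = (2, -3, 0), a₂ = (1, 0), b₂ = (3, -1, 0).
Each slice is an integer combination of E₁ = a₁b₁ᵀ and E₂ = a₂b₂ᵀ: S₁ = −9·E₂, S₂ = 2·E₁ + 3·E₂, S₃ = 3·E₁ − 3·E₂; reading off coefficients, c₁ = (0, 2, 3) and c₂ = (-9, 3, -3).
Hence T = (3, -2) ⊗ (2, -3, 0) ⊗ (0, 2, 3) + (1, 0) ⊗ (3, -1, 0) ⊗ (-9, 3, -3), so rank(T) ≤ 2.
These bounds meet, so rank(T) = 2.
Check entry T[2,2,3] = 18: (-2)·(-3)·(3) + (0)·(-1)·(-3) = 18.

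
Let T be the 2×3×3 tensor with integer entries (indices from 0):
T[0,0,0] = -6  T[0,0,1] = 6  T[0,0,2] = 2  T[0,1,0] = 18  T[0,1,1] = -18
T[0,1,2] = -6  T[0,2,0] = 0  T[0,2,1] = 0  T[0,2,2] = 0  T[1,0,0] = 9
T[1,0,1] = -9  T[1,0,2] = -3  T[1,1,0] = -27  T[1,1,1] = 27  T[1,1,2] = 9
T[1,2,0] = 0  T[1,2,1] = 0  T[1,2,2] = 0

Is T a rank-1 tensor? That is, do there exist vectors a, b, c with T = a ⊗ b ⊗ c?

If T = a ⊗ b ⊗ c then every fibre of T is a multiple of the corresponding factor, so read the factors off the fibres through the nonzero entry T[0,0,0] = -6.
The mode-1 fibre T[:,0,0] = [-6, 9] gives a = (2, -3) (primitive direction); the mode-2 fibre T[0,:,0] = [-6, 18, 0] gives b = (1, -3, 0); then c[k] = T[0,0,k] / (a[0]·b[0]) = [-6, 6, 2] / 2 = (-3, 3, 1).
Expanding (2, -3) ⊗ (1, -3, 0) ⊗ (-3, 3, 1) reproduces all 18 entries of T, so T = (2, -3) ⊗ (1, -3, 0) ⊗ (-3, 3, 1) and rank(T) ≤ 1.
Equivalently every frontal slice T[:,:,k] is c[k] times the rank-1 matrix (2, -3) ⊗ (1, -3, 0). So T has rank 1 (it is nonzero).

Yes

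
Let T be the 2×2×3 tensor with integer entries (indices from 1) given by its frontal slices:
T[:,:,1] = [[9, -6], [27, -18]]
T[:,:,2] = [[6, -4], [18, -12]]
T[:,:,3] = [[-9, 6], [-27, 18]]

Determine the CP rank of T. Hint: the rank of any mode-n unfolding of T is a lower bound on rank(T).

Lower bound: T ≠ 0 (e.g. T[1,1,1] = 9), so rank(T) ≥ 1.
Upper bound: if T = a ⊗ b ⊗ c then every fibre of T is a multiple of the corresponding factor, so read the factors off the fibres through the nonzero entry T[1,1,1] = 9.
The mode-1 fibre T[:,1,1] = [9, 27] gives a = [1, 3] (primitive direction); the mode-2 fibre T[1,:,1] = [9, -6] gives b = [3, -2]; then c[k] = T[1,1,k] / (a[1]·b[1]) = [9, 6, -9] / 3 = [3, 2, -3].
Expanding [1, 3] ⊗ [3, -2] ⊗ [3, 2, -3] reproduces all 12 entries of T, so T = [1, 3] ⊗ [3, -2] ⊗ [3, 2, -3] and rank(T) ≤ 1.
These bounds meet, so rank(T) = 1.
Check entry T[1,1,2] = 6: (1)·(3)·(2) = 6.

1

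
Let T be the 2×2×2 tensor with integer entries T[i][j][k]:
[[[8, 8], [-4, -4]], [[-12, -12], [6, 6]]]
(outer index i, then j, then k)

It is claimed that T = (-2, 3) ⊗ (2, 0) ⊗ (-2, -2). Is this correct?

No

Reconstruct entry (0,1,0) from the claimed factors: Σₗ aₗ[0]bₗ[1]cₗ[0] = (-2)·(0)·(-2) = 0, but T[0,1,0] = -4. The claim is false.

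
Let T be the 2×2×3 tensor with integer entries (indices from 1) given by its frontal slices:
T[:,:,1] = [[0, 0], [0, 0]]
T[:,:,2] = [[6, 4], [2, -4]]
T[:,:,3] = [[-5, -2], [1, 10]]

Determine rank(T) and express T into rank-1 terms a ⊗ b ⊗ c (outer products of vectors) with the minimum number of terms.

rank(T) = 2

Lower bound: the mode-1 unfolding of T (rows indexed by i, columns by (j,k) = (1,1), (1,2), (1,3), (2,1), (2,2), (2,3)) is [[0, 6, -5, 0, 4, -2], [0, 2, 1, 0, -4, 10]].
There the 2×2 minor on rows i ∈ {1, 2}, columns (j,k) ∈ {(1,2), (1,3)} is det [[6, -5], [2, 1]] = 16 ≠ 0, so this unfolding has rank ≥ 2; CP rank is at least every unfolding rank, so rank(T) ≥ 2. (Flattening ranks never certify an upper bound on CP rank; for that we must actually write T with 2 rank-1 terms.)
Upper bound — finding two terms. Write S_k = T[:,:,k] for the frontal slices: S₁ = [[0, 0], [0, 0]], S₂ = [[6, 4], [2, -4]], S₃ = [[-5, -2], [1, 10]].
If T = a₁ ⊗ b₁ ⊗ c₁ + a₂ ⊗ b₂ ⊗ c₂ then each S_k = c₁[k]·a₁b₁ᵀ + c₂[k]·a₂b₂ᵀ. S₂ and S₃ are linearly independent, so a₁b₁ᵀ and a₂b₂ᵀ must span the same plane of matrices: they are the rank-1 matrices of the form x·S₂ + y·S₃.
det(x·S₂ + y·S₃) is −32·x² + 80·xy − 48·y² = (-16)·(2·x − 3·y)(x − y), vanishing at (x:y) = (3:2) and (1:1).
M₁ = 3·S₂ + 2·S₃ = [[8, 8], [8, 8]] = 8·[1, 1][1, 1]ᵀ and M₂ = S₂ + S₃ = [[1, 2], [3, 6]] = [1, 3][1, 2]ᵀ, so take a₁ = [1, 1], b₁ = [1, 1], a₂ = [1, 3], b₂ = [1, 2].
Each slice is an integer combination of E₁ = a₁b₁ᵀ and E₂ = a₂b₂ᵀ: S₁ = 0, S₂ = 8·E₁ − 2·E₂, S₃ = −8·E₁ + 3·E₂; reading off coefficients, c₁ = [0, 8, -8] and c₂ = [0, -2, 3].
Hence T = [1, 1] ⊗ [1, 1] ⊗ [0, 8, -8] + [1, 3] ⊗ [1, 2] ⊗ [0, -2, 3], so rank(T) ≤ 2.
These bounds meet, so rank(T) = 2.
Check entry T[2,1,1] = 0: (1)·(1)·(0) + (3)·(1)·(0) = 0.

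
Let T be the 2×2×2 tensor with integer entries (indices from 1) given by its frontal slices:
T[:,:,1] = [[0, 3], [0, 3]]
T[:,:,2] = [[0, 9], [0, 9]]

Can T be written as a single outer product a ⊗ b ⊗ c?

Yes

If T = a ⊗ b ⊗ c then every fibre of T is a multiple of the corresponding factor, so read the factors off the fibres through the nonzero entry T[1,2,1] = 3.
The mode-1 fibre T[:,2,1] = [3, 3] gives a = [1, 1] (primitive direction); the mode-2 fibre T[1,:,1] = [0, 3] gives b = [0, 1]; then c[k] = T[1,2,k] / (a[1]·b[2]) = [3, 9] / 1 = [3, 9].
Expanding [1, 1] ⊗ [0, 1] ⊗ [3, 9] reproduces all 8 entries of T, so T = [1, 1] ⊗ [0, 1] ⊗ [3, 9] and rank(T) ≤ 1.
Equivalently every frontal slice T[:,:,k] is c[k] times the rank-1 matrix [1, 1] ⊗ [0, 1]. So T has rank 1 (it is nonzero).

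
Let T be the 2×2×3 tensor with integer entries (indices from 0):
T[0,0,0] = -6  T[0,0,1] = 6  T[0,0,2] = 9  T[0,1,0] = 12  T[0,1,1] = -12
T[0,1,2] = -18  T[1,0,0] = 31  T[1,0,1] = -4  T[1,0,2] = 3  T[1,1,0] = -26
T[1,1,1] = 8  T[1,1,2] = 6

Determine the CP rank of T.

Lower bound: the mode-3 unfolding of T (rows indexed by k, columns by (i,j) = (0,0), (0,1), (1,0), (1,1)) is [[-6, 12, 31, -26], [6, -12, -4, 8], [9, -18, 3, 6]].
There the 2×2 minor on rows k ∈ {0, 1}, columns (i,j) ∈ {(0,0), (1,0)} is det [[-6, 31], [6, -4]] = -162 ≠ 0, so this unfolding has rank ≥ 2; CP rank is at least every unfolding rank, so rank(T) ≥ 2. (This is only a lower bound: in general the CP rank may exceed every unfolding rank, so we still need to exhibit 2 rank-1 terms summing to T.)
Upper bound — finding two terms. Write S_k = T[:,:,k] for the frontal slices: S₀ = [[-6, 12], [31, -26]], S₁ = [[6, -12], [-4, 8]], S₂ = [[9, -18], [3, 6]].
If T = a₁ ∘ b₁ ∘ c₁ + a₂ ∘ b₂ ∘ c₂ then each S_k = c₁[k]·a₁b₁ᵀ + c₂[k]·a₂b₂ᵀ. S₀ and S₁ are linearly independent, so a₁b₁ᵀ and a₂b₂ᵀ must span the same plane of matrices: they are the rank-1 matrices of the form x·S₀ + y·S₁.
det(x·S₀ + y·S₁) is −216·x² + 216·xy = (-216)·(x − y)(x), vanishing at (x:y) = (1:1) and (0:1).
M₁ = S₀ + S₁ = [[0, 0], [27, -18]] = 9·[0, 1][3, -2]ᵀ and M₂ = S₁ = [[6, -12], [-4, 8]] = 2·[3, -2][1, -2]ᵀ, so take a₁ = [0, 1], b₁ = [3, -2], a₂ = [3, -2], b₂ = [1, -2].
Each slice is an integer combination of E₁ = a₁b₁ᵀ and E₂ = a₂b₂ᵀ: S₀ = 9·E₁ − 2·E₂, S₁ = 2·E₂, S₂ = 3·E₁ + 3·E₂; reading off coefficients, c₁ = [9, 0, 3] and c₂ = [-2, 2, 3].
Hence T = [0, 1] ∘ [3, -2] ∘ [9, 0, 3] + [3, -2] ∘ [1, -2] ∘ [-2, 2, 3], so rank(T) ≤ 2.
These bounds meet, so rank(T) = 2.

2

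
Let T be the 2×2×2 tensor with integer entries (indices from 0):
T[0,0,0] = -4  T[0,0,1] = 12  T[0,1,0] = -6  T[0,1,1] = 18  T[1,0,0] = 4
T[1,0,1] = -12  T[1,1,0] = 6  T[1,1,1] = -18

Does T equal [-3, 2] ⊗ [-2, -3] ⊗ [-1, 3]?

Reconstruct entry (0,0,0) from the claimed factors: Σₗ aₗ[0]bₗ[0]cₗ[0] = (-3)·(-2)·(-1) = -6, but T[0,0,0] = -4. The claim is false.

No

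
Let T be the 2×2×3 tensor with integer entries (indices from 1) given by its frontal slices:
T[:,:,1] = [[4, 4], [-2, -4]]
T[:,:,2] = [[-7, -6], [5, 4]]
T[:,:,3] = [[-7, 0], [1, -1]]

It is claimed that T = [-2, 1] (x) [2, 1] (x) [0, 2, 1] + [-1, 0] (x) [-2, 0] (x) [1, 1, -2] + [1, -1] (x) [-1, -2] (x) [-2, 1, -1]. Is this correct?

Reconstruct entrywise from the claimed factors. For example, T[2,1,3] = 1 and Σₗ aₗ[2]bₗ[1]cₗ[3] = (1)·(2)·(1) + (0)·(-2)·(-2) + (-1)·(-1)·(-1) = 1; checking all 12 entries, every one matches. The claim holds.

Yes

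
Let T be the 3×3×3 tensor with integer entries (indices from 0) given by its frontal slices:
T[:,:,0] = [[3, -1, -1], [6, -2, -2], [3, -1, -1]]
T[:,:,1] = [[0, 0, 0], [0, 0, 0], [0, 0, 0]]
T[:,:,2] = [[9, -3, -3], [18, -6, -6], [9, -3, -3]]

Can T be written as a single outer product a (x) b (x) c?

Yes

If T = a (x) b (x) c then every fibre of T is a multiple of the corresponding factor, so read the factors off the fibres through the nonzero entry T[0,0,0] = 3.
The mode-1 fibre T[:,0,0] = [3, 6, 3] gives a = [1, 2, 1] (primitive direction); the mode-2 fibre T[0,:,0] = [3, -1, -1] gives b = [3, -1, -1]; then c[k] = T[0,0,k] / (a[0]·b[0]) = [3, 0, 9] / 3 = [1, 0, 3].
Expanding [1, 2, 1] (x) [3, -1, -1] (x) [1, 0, 3] reproduces all 27 entries of T, so T = [1, 2, 1] (x) [3, -1, -1] (x) [1, 0, 3] and rank(T) ≤ 1.
Equivalently every frontal slice T[:,:,k] is c[k] times the rank-1 matrix [1, 2, 1] (x) [3, -1, -1]. So T has rank 1 (it is nonzero).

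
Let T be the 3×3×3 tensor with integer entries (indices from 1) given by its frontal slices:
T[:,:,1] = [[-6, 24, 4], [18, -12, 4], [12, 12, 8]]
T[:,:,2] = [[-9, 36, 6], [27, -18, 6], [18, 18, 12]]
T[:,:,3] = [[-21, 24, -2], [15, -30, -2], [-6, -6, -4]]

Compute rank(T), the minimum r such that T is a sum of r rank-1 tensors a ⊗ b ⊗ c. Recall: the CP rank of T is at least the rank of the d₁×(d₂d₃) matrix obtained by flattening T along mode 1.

2

Lower bound: the mode-1 unfolding of T (rows indexed by i, columns by (j,k) = (1,1), (1,2), (1,3), (2,1), (2,2), (2,3), (3,1), (3,2), (3,3)) is [[-6, -9, -21, 24, 36, 24, 4, 6, -2], [18, 27, 15, -12, -18, -30, 4, 6, -2], [12, 18, -6, 12, 18, -6, 8, 12, -4]].
There the 2×2 minor on rows i ∈ {1, 2}, columns (j,k) ∈ {(1,1), (1,3)} is det [[-6, -21], [18, 15]] = 288 ≠ 0, so this unfolding has rank ≥ 2; CP rank is at least every unfolding rank, so rank(T) ≥ 2. (This is only a lower bound: in general the CP rank may exceed every unfolding rank, so we still need to exhibit 2 rank-1 terms summing to T.)
Upper bound — finding two terms. Write S_k = T[:,:,k] for the frontal slices: S₁ = [[-6, 24, 4], [18, -12, 4], [12, 12, 8]], S₂ = [[-9, 36, 6], [27, -18, 6], [18, 18, 12]], S₃ = [[-21, 24, -2], [15, -30, -2], [-6, -6, -4]].
If T = a₁ ⊗ b₁ ⊗ c₁ + a₂ ⊗ b₂ ⊗ c₂ then each S_k = c₁[k]·a₁b₁ᵀ + c₂[k]·a₂b₂ᵀ. S₁ and S₃ are linearly independent, so a₁b₁ᵀ and a₂b₂ᵀ must span the same plane of matrices: they are the rank-1 matrices of the form x·S₁ + y·S₃.
The 2×2 minor of x·S₁ + y·S₃ on rows {1,2}, columns {1,2} is −360·x² − 360·xy + 270·y² = (-90)·(2·x + 3·y)(2·x − y), vanishing at (x:y) = (3:-2) and (1:2).
M₁ = 3·S₁ − 2·S₃ = [[24, 24, 16], [24, 24, 16], [48, 48, 32]] = 8·[1, 1, 2][3, 3, 2]ᵀ and M₂ = S₁ + 2·S₃ = [[-48, 72, 0], [48, -72, 0], [0, 0, 0]] = (-24)·[1, -1, 0][2, -3, 0]ᵀ, so take a₁ = [1, 1, 2], b₁ = [3, 3, 2], a₂ = [1, -1, 0], b₂ = [2, -3, 0].
Each slice is an integer combination of E₁ = a₁b₁ᵀ and E₂ = a₂b₂ᵀ: S₁ = 2·E₁ − 6·E₂, S₂ = 3·E₁ − 9·E₂, S₃ = −E₁ − 9·E₂; reading off coefficients, c₁ = [2, 3, -1] and c₂ = [-6, -9, -9].
Hence T = [1, 1, 2] ⊗ [3, 3, 2] ⊗ [2, 3, -1] + [1, -1, 0] ⊗ [2, -3, 0] ⊗ [-6, -9, -9], so rank(T) ≤ 2.
These bounds meet, so rank(T) = 2.
Check entry T[2,2,2] = -18: (1)·(3)·(3) + (-1)·(-3)·(-9) = -18.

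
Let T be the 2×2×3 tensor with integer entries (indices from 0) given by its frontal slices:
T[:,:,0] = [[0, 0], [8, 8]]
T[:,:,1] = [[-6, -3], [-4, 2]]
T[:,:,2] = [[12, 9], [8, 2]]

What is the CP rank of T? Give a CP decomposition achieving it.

rank(T) = 3

Lower bound: in the mode-3 unfolding of T (rows indexed by k, columns by (i,j)) the 3×3 minor on rows k ∈ {0, 1, 2}, columns (i,j) ∈ {(0,0), (0,1), (1,0)} is det [[0, 0, 8], [-6, -3, -4], [12, 9, 8]] = -144 ≠ 0, so that unfolding has rank ≥ 3 and hence rank(T) ≥ 3 (CP rank is at least every unfolding rank, though it can be larger).
Upper bound: T is a sum of 3 rank-1 terms, T = [1, 0] (x) [1, 1] (x) [-4, -4, 8] + [1, 2] (x) [0, 1] (x) [2, 2, -1] + [1, 2] (x) [2, 1] (x) [2, -1, 2] (written with every a and b primitive with positive leading entry and the scale carried by c; CP decompositions are not unique, and this one is verified by expanding entrywise), so rank(T) ≤ 3.
These bounds meet, so rank(T) = 3.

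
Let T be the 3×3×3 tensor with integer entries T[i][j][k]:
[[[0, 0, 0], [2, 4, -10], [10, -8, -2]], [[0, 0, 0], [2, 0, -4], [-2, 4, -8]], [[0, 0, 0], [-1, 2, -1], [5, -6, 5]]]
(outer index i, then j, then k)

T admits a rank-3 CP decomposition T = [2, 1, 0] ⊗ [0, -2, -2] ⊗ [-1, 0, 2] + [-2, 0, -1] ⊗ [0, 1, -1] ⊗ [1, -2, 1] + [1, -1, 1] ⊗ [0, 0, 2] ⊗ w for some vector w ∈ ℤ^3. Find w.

Subtract the known terms from T to get the rank-1 residual R = [1, -1, 1] ⊗ [0, 0, 2] ⊗ w, so R[i,j,k] = a[i]·b[j]·w[k]. Pick indices with nonzero a[0]·b[2] = (1)·(2) = 2. Only the fibre through (0,2,·) is needed: R[0,2,:] = T[0,2,:] − Σₗ aₗ[0]bₗ[2]cₗ = [10, -8, -2] − (2)·(-2)·[-1, 0, 2] − (-2)·(-1)·[1, -2, 1] = [4, -4, 4]. Then w[k] = R[0,2,k] / 2 for each k, giving w = [4, -4, 4] / 2 = [2, -2, 2].

w = [2, -2, 2]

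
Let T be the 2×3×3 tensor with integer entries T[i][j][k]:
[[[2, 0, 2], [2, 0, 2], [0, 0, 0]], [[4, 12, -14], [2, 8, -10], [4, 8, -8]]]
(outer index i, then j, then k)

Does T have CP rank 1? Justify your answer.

No

The mode-2 unfolding of T (rows indexed by j, columns by (i,k) = (0,0), (0,1), (0,2), (1,0), (1,1), (1,2)) is [[2, 0, 2, 4, 12, -14], [2, 0, 2, 2, 8, -10], [0, 0, 0, 4, 8, -8]].
There the 2×2 minor on rows j ∈ {0, 1}, columns (i,k) ∈ {(0,0), (1,0)} is det [[2, 4], [2, 2]] = -4 ≠ 0, so this unfolding has rank ≥ 2; CP rank is at least every unfolding rank, so rank(T) ≥ 2.
In particular rank(T) ≥ 2 > 1, so T is not rank-1.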